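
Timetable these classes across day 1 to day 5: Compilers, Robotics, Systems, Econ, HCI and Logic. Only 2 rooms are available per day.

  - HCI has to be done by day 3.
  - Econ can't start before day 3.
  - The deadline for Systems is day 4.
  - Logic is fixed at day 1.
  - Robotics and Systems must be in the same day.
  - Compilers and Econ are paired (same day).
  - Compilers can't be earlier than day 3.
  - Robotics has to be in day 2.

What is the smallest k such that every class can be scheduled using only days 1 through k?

3

With at most 2 per day and 6 classes, at least 3 days are needed.
Compilers can't be placed before day 3, so the schedule must run through at least day 3.
3 works (last occupied day: day 3): for example Systems=day 2; Compilers=day 3; HCI=day 1; Robotics=day 2; Logic=day 1; Econ=day 3.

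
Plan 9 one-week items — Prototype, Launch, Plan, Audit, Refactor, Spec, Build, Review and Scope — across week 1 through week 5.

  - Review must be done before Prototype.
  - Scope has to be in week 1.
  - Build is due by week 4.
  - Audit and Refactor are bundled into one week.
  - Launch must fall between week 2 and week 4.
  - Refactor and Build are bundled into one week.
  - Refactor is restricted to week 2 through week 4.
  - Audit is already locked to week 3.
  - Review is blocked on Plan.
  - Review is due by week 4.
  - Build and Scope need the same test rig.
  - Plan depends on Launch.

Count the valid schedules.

Splitting on Spec: it can be week 1 (1), week 2 (1), week 3 (1), week 4 (1), week 5 (1). Listing each branch's schedules as (Prototype, Launch, Plan, Audit, Refactor, Build, Review, Scope) by week number:
Spec=week 1: (5,2,3,3,3,3,4,1) — 1.
Spec=week 2: (5,2,3,3,3,3,4,1) — 1.
Spec=week 3: (5,2,3,3,3,3,4,1) — 1.
Spec=week 4: (5,2,3,3,3,3,4,1) — 1.
Spec=week 5: (5,2,3,3,3,3,4,1) — 1.
Summing: 1 + 1 + 1 + 1 + 1 = 5.

5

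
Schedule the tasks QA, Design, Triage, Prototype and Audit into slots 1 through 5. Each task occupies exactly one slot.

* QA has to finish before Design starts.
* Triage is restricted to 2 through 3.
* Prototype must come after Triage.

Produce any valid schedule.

Prototype in 3; Audit in 1; Design in 2; QA in 1; Triage in 2

Checking: QA(1) before Design(2); Triage(2) before Prototype(3); Triage=2 in [2,3].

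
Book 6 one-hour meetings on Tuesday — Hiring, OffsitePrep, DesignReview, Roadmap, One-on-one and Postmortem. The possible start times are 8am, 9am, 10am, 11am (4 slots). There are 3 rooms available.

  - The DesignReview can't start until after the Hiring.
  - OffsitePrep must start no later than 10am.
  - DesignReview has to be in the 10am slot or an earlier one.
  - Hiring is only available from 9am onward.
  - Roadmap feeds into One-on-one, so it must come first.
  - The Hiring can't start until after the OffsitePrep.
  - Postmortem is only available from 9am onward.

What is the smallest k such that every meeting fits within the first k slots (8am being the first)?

The precedence chain requires at least 3 distinct slots.
With at most 3 per slot and 6 meetings, at least 2 slots are needed.
3 works (last occupied slot: 10am): for example Roadmap=8am, One-on-one=9am, Postmortem=9am, DesignReview=10am, OffsitePrep=8am, Hiring=9am.

3 slots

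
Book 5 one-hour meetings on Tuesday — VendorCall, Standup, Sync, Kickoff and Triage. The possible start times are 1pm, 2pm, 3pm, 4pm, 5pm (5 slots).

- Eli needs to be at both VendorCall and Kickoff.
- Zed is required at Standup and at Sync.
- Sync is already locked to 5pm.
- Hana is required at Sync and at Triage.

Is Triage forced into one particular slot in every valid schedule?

No

Triage can be 1pm (e.g. Sync=5pm, Kickoff=2pm, VendorCall=1pm, Triage=1pm, Standup=1pm) or 2pm (e.g. Triage in 2pm, VendorCall in 1pm, Standup in 1pm, Sync in 5pm, Kickoff in 2pm).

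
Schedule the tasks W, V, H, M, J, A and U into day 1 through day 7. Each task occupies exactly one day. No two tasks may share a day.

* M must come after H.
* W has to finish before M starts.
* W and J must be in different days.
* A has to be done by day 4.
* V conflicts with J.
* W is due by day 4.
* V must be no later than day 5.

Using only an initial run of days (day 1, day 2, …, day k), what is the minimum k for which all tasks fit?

7 days

The precedence chain requires at least 2 distinct days.
With at most 1 per day and 7 tasks, at least 7 days are needed.
7 works (last occupied day: day 7): for example M=day 5, V=day 3, A=day 2, W=day 1, J=day 6, H=day 4, U=day 7.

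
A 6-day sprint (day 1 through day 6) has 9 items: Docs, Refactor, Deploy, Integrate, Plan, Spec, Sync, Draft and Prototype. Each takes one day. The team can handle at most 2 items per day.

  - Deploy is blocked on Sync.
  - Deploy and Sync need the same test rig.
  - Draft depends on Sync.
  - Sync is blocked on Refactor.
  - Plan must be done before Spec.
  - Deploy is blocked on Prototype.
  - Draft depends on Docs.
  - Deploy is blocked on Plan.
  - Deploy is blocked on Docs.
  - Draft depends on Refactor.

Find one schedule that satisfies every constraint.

Prototype=day 3; Docs=day 1; Sync=day 2; Refactor=day 1; Spec=day 4; Plan=day 2; Deploy=day 4; Integrate=day 5; Draft=day 3

Checking: Docs(day 1) before Deploy(day 4); Sync(day 2) before Draft(day 3); Prototype(day 3) before Deploy(day 4); Refactor(day 1) before Sync(day 2); Docs(day 1) before Draft(day 3); Sync(day 2) before Deploy(day 4); Plan(day 2) before Spec(day 4); Plan(day 2) before Deploy(day 4); Refactor(day 1) before Draft(day 3); Deploy(day 4) != Sync(day 2); max 2 per day (cap 2).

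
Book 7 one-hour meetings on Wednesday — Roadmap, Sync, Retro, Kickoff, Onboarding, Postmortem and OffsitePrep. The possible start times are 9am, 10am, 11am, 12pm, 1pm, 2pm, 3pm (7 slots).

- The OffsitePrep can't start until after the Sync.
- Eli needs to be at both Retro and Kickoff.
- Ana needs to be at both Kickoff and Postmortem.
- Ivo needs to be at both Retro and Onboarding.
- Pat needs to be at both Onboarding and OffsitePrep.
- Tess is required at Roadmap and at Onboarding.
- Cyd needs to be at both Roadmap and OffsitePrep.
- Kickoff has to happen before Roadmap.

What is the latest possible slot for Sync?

Downstream work caps Sync at 2pm.
Sync at 2pm is achievable: Roadmap -> 10am; Onboarding -> 9am; Postmortem -> 10am; OffsitePrep -> 3pm; Sync -> 2pm; Retro -> 10am; Kickoff -> 9am.

2pm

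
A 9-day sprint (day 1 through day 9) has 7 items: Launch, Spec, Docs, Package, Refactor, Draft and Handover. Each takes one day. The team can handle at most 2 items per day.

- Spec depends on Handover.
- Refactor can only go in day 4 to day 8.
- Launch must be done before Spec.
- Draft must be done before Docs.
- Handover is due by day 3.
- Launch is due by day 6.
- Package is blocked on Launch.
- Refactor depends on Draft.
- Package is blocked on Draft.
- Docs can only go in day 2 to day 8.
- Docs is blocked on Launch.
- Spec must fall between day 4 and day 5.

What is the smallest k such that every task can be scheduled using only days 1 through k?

4 days

The precedence chain requires at least 2 distinct days.
With at most 2 per day and 7 tasks, at least 4 days are needed.
Spec can't be placed before day 4, so the schedule must run through at least day 4.
4 works (last occupied day: day 4): for example Package -> day 3; Spec -> day 4; Refactor -> day 4; Docs -> day 2; Handover -> day 2; Draft -> day 1; Launch -> day 1.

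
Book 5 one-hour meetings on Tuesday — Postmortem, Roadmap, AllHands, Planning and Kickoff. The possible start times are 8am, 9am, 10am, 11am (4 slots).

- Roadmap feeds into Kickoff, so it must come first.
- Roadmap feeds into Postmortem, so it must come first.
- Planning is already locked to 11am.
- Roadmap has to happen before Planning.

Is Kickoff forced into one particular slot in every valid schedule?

Kickoff can be 9am (e.g. AllHands in 8am; Postmortem in 9am; Roadmap in 8am; Kickoff in 9am; Planning in 11am) or 10am (e.g. Roadmap in 8am, AllHands in 8am, Postmortem in 9am, Planning in 11am, Kickoff in 10am).

No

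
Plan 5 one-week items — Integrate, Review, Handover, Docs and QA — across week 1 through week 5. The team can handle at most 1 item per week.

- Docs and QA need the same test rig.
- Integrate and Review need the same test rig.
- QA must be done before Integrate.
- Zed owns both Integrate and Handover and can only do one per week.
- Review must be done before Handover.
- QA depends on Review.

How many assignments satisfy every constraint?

Splitting on Integrate: it can be week 3 (2), week 4 (5), week 5 (8). Listing each branch's schedules as (Review, Handover, Docs, QA) by week number:
Integrate=week 3: (1,4,5,2) (1,5,4,2) — 2.
Integrate=week 4: (1,2,5,3) (1,3,5,2) (1,5,2,3) (1,5,3,2) (2,5,1,3) — 5.
Integrate=week 5: (1,2,3,4) (1,2,4,3) (1,3,2,4) (1,3,4,2) (1,4,2,3) (1,4,3,2) (2,3,1,4) (2,4,1,3) — 8.
Summing: 2 + 5 + 8 = 15.

15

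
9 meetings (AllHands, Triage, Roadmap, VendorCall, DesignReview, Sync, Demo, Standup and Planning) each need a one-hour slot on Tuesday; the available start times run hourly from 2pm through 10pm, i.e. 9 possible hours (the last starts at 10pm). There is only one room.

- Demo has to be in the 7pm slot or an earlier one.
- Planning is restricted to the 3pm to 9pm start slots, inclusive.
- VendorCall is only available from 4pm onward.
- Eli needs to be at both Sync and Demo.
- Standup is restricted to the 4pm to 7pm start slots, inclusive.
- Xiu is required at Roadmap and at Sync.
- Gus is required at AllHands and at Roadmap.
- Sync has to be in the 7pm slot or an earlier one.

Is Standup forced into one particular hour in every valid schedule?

Standup can be 4pm (e.g. Planning -> 6pm, Triage -> 8pm, AllHands -> 7pm, Roadmap -> 9pm, DesignReview -> 10pm, VendorCall -> 5pm, Standup -> 4pm, Demo -> 3pm, Sync -> 2pm) or 5pm (e.g. VendorCall in 4pm; Sync in 2pm; DesignReview in 10pm; AllHands in 7pm; Planning in 6pm; Demo in 3pm; Standup in 5pm; Roadmap in 9pm; Triage in 8pm).

No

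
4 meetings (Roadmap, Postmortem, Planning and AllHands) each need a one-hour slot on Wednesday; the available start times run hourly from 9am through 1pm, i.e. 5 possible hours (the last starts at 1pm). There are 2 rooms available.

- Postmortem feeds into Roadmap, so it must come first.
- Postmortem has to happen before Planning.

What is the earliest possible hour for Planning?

10am

Precedence pushes Planning to at least 10am.
Planning at 10am is achievable: Planning in 10am, AllHands in 9am, Postmortem in 9am, Roadmap in 10am.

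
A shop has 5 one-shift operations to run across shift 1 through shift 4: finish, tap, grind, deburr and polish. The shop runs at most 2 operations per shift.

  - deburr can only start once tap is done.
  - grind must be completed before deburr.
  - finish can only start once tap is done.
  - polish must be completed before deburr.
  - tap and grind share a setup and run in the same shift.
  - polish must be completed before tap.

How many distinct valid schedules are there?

Splitting on finish: it can be shift 3 (2), shift 4 (4). Listing each branch's schedules as (tap, grind, deburr, polish) by shift number:
finish=shift 3: (2,2,3,1) (2,2,4,1) — 2.
finish=shift 4: (2,2,3,1) (2,2,4,1) (3,3,4,1) (3,3,4,2) — 4.
Summing: 2 + 4 = 6.

6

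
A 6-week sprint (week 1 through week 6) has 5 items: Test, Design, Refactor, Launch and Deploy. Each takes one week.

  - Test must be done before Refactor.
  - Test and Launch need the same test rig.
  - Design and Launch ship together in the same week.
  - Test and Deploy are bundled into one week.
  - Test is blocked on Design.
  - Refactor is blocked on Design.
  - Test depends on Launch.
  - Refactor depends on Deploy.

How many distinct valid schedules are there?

Splitting on Test: it can be week 2 (4), week 3 (6), week 4 (6), week 5 (4). Listing each branch's schedules as (Design, Refactor, Launch, Deploy) by week number:
Test=week 2: (1,3,1,2) (1,4,1,2) (1,5,1,2) (1,6,1,2) — 4.
Test=week 3: (1,4,1,3) (1,5,1,3) (1,6,1,3) (2,4,2,3) (2,5,2,3) (2,6,2,3) — 6.
Test=week 4: (1,5,1,4) (1,6,1,4) (2,5,2,4) (2,6,2,4) (3,5,3,4) (3,6,3,4) — 6.
Test=week 5: (1,6,1,5) (2,6,2,5) (3,6,3,5) (4,6,4,5) — 4.
Summing: 4 + 6 + 6 + 4 = 20.

20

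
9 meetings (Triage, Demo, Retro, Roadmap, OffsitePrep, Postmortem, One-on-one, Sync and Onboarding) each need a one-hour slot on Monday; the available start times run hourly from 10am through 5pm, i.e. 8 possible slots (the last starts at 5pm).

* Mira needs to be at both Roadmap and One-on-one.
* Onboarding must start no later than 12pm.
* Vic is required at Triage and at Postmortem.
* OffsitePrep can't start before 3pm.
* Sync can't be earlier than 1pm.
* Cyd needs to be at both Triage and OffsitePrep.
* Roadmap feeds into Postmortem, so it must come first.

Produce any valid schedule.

Demo in 10am, One-on-one in 11am, Sync in 1pm, Triage in 10am, Onboarding in 10am, OffsitePrep in 3pm, Roadmap in 10am, Postmortem in 11am, Retro in 10am

Checking: Roadmap(10am) before Postmortem(11am); Triage(10am) != OffsitePrep(3pm); Triage(10am) != Postmortem(11am); Roadmap(10am) != One-on-one(11am); Onboarding=10am in [10am,12pm]; Sync=1pm in [1pm,5pm]; OffsitePrep=3pm in [3pm,5pm].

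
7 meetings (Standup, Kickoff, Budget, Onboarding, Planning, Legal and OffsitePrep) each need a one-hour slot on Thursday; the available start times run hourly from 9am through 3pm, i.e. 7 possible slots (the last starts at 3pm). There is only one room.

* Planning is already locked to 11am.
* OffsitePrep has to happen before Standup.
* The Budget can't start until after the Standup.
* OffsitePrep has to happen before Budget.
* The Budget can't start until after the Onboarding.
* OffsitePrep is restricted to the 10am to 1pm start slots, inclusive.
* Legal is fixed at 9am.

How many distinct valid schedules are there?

Splitting on Standup: it can be 12pm (3), 1pm (6), 2pm (6). Listing each branch's schedules as (Kickoff, Budget, Onboarding, Planning, Legal, OffsitePrep):
Standup=12pm: (1pm,3pm,2pm,11am,9am,10am) (2pm,3pm,1pm,11am,9am,10am) (3pm,2pm,1pm,11am,9am,10am) — 3.
Standup=1pm: (10am,3pm,2pm,11am,9am,12pm) (12pm,3pm,2pm,11am,9am,10am) (2pm,3pm,10am,11am,9am,12pm) (2pm,3pm,12pm,11am,9am,10am) (3pm,2pm,10am,11am,9am,12pm) (3pm,2pm,12pm,11am,9am,10am) — 6.
Standup=2pm: (10am,3pm,12pm,11am,9am,1pm) (10am,3pm,1pm,11am,9am,12pm) (12pm,3pm,10am,11am,9am,1pm) (12pm,3pm,1pm,11am,9am,10am) (1pm,3pm,10am,11am,9am,12pm) (1pm,3pm,12pm,11am,9am,10am) — 6.
Summing: 3 + 6 + 6 = 15.

15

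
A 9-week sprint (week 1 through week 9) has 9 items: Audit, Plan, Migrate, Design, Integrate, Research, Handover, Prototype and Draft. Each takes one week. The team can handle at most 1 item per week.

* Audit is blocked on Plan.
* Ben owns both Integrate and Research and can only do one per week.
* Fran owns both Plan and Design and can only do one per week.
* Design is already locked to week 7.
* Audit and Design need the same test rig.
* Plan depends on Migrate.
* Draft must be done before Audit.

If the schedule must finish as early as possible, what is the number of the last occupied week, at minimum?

The precedence chain requires at least 3 distinct weeks.
With at most 1 per week and 9 work items, at least 9 weeks are needed.
Design can't be placed before week 7, so the schedule must run through at least week 7.
9 works (last occupied week: week 9): for example Integrate in week 5, Plan in week 2, Draft in week 3, Prototype in week 9, Handover in week 8, Research in week 6, Audit in week 4, Migrate in week 1, Design in week 7.

9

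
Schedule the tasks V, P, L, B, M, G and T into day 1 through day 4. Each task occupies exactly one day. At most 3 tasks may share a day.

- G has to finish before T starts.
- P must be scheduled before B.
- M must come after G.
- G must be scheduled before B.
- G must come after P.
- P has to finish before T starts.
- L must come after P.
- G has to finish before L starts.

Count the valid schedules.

Splitting on V: it can be day 1 (14), day 2 (14), day 3 (10), day 4 (10). Listing each branch's schedules as (P, L, B, M, G, T) by day number:
V=day 1: (1,3,3,3,2,4) (1,3,3,4,2,3) (1,3,3,4,2,4) (1,3,4,3,2,3) (1,3,4,3,2,4) (1,3,4,4,2,3) (1,3,4,4,2,4) (1,4,3,3,2,3) (1,4,3,3,2,4) (1,4,3,4,2,3) (1,4,3,4,2,4) (1,4,4,3,2,3) (1,4,4,3,2,4) (1,4,4,4,2,3) — 14.
V=day 2: (1,3,3,3,2,4) (1,3,3,4,2,3) (1,3,3,4,2,4) (1,3,4,3,2,3) (1,3,4,3,2,4) (1,3,4,4,2,3) (1,3,4,4,2,4) (1,4,3,3,2,3) (1,4,3,3,2,4) (1,4,3,4,2,3) (1,4,3,4,2,4) (1,4,4,3,2,3) (1,4,4,3,2,4) (1,4,4,4,2,3) — 14.
V=day 3: (1,3,3,4,2,4) (1,3,4,3,2,4) (1,3,4,4,2,3) (1,3,4,4,2,4) (1,4,3,3,2,4) (1,4,3,4,2,3) (1,4,3,4,2,4) (1,4,4,3,2,3) (1,4,4,3,2,4) (1,4,4,4,2,3) — 10.
V=day 4: (1,3,3,3,2,4) (1,3,3,4,2,3) (1,3,3,4,2,4) (1,3,4,3,2,3) (1,3,4,3,2,4) (1,3,4,4,2,3) (1,4,3,3,2,3) (1,4,3,3,2,4) (1,4,3,4,2,3) (1,4,4,3,2,3) — 10.
Summing: 14 + 14 + 10 + 10 = 48.

48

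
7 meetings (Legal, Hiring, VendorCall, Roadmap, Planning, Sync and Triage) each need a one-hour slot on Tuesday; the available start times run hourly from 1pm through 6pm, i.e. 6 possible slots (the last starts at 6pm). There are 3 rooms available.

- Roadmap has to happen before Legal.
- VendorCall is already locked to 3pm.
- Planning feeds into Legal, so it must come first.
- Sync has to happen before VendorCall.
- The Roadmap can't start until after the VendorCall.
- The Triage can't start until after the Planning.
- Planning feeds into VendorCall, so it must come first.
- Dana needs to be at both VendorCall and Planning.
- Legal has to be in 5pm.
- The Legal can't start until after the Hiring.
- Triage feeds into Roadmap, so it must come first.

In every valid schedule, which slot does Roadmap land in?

VendorCall is fixed at 3pm and must come before Roadmap, so Roadmap is at least 4pm.
Legal is fixed at 5pm and must come after Roadmap, so Roadmap is at most 4pm.
So Roadmap must be 4pm.

4pm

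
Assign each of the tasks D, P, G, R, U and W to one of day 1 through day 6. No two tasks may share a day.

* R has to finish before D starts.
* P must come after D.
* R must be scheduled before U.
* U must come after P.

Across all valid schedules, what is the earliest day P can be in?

Precedence pushes P to at least day 3; downstream work caps P at day 5.
P at day 3 is achievable: D=day 2, R=day 1, G=day 5, P=day 3, U=day 4, W=day 6.

day 3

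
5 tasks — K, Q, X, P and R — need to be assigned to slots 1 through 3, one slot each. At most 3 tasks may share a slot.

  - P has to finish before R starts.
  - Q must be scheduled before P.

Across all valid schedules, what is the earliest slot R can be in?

3

Precedence pushes R to at least 3.
R at 3 is achievable: R in 3, X in 1, K in 1, Q in 1, P in 2.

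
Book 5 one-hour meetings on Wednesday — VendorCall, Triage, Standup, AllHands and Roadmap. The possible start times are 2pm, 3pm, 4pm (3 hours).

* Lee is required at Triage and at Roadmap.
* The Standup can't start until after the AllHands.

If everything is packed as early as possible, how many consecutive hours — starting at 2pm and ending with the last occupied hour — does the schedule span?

2 hours

The precedence chain requires at least 2 distinct hours.
2 works (last occupied hour: 3pm): for example Standup in 3pm; AllHands in 2pm; Triage in 2pm; VendorCall in 2pm; Roadmap in 3pm.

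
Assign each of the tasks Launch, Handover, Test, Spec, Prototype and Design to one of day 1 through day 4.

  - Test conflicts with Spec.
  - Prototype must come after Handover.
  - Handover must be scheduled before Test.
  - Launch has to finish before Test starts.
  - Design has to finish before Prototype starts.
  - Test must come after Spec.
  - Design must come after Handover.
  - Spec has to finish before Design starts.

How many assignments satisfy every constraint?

33

Splitting on Launch: it can be day 1 (15), day 2 (12), day 3 (6). Listing each branch's schedules as (Handover, Test, Spec, Prototype, Design) by day number:
Launch=day 1: (1,2,1,3,2) (1,2,1,4,2) (1,2,1,4,3) (1,3,1,3,2) (1,3,1,4,2) (1,3,1,4,3) (1,3,2,4,3) (1,4,1,3,2) (1,4,1,4,2) (1,4,1,4,3) (1,4,2,4,3) (2,3,1,4,3) (2,3,2,4,3) (2,4,1,4,3) (2,4,2,4,3) — 15.
Launch=day 2: (1,3,1,3,2) (1,3,1,4,2) (1,3,1,4,3) (1,3,2,4,3) (1,4,1,3,2) (1,4,1,4,2) (1,4,1,4,3) (1,4,2,4,3) (2,3,1,4,3) (2,3,2,4,3) (2,4,1,4,3) (2,4,2,4,3) — 12.
Launch=day 3: (1,4,1,3,2) (1,4,1,4,2) (1,4,1,4,3) (1,4,2,4,3) (2,4,1,4,3) (2,4,2,4,3) — 6.
Summing: 15 + 12 + 6 = 33.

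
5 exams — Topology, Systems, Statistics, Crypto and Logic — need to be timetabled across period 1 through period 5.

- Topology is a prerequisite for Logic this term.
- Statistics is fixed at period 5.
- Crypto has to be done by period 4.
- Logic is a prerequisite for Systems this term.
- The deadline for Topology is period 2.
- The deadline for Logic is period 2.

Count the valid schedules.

12

Splitting on Systems: it can be period 3 (4), period 4 (4), period 5 (4). Listing each branch's schedules as (Topology, Statistics, Crypto, Logic) by period number:
Systems=period 3: (1,5,1,2) (1,5,2,2) (1,5,3,2) (1,5,4,2) — 4.
Systems=period 4: (1,5,1,2) (1,5,2,2) (1,5,3,2) (1,5,4,2) — 4.
Systems=period 5: (1,5,1,2) (1,5,2,2) (1,5,3,2) (1,5,4,2) — 4.
Summing: 4 + 4 + 4 = 12.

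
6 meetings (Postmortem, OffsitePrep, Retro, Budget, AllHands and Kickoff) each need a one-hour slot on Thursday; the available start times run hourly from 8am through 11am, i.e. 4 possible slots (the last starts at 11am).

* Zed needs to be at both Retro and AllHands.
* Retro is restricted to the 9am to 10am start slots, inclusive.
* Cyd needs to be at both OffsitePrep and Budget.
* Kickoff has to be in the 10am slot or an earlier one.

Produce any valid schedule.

Kickoff=8am, Postmortem=8am, Retro=9am, OffsitePrep=8am, AllHands=8am, Budget=9am

Checking: OffsitePrep(8am) != Budget(9am); Retro(9am) != AllHands(8am); Retro=9am in [9am,10am]; Kickoff=8am in [8am,10am].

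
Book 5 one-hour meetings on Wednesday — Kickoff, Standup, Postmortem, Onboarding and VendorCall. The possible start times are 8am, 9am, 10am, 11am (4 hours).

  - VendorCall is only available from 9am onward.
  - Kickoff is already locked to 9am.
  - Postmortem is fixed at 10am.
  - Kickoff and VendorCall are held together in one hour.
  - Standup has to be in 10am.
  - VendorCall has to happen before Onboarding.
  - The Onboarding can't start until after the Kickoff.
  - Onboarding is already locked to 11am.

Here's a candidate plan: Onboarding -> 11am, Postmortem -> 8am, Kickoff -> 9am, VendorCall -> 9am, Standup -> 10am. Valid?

Standup has to be in 10am — holds.
Kickoff is already locked to 9am — holds.
VendorCall has to happen before Onboarding — holds.
Postmortem is fixed at 10am — violated.
Onboarding is already locked to 11am — holds.
VendorCall is only available from 9am onward — holds.
The Onboarding can't start until after the Kickoff — holds.
Kickoff and VendorCall are held together in one hour — holds.

No. Postmortem is fixed at 10am is not satisfied.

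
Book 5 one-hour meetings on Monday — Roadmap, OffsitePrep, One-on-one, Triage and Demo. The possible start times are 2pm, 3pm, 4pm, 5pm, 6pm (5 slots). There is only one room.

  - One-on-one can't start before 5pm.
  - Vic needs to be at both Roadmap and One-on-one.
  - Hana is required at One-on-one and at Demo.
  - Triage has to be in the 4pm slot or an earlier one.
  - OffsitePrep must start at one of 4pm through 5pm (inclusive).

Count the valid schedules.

Splitting on Roadmap: it can be 2pm (4), 3pm (4), 4pm (2), 5pm (2), 6pm (2). Listing each branch's schedules as (OffsitePrep, One-on-one, Triage, Demo):
Roadmap=2pm: (4pm,5pm,3pm,6pm) (4pm,6pm,3pm,5pm) (5pm,6pm,3pm,4pm) (5pm,6pm,4pm,3pm) — 4.
Roadmap=3pm: (4pm,5pm,2pm,6pm) (4pm,6pm,2pm,5pm) (5pm,6pm,2pm,4pm) (5pm,6pm,4pm,2pm) — 4.
Roadmap=4pm: (5pm,6pm,2pm,3pm) (5pm,6pm,3pm,2pm) — 2.
Roadmap=5pm: (4pm,6pm,2pm,3pm) (4pm,6pm,3pm,2pm) — 2.
Roadmap=6pm: (4pm,5pm,2pm,3pm) (4pm,5pm,3pm,2pm) — 2.
Summing: 4 + 4 + 2 + 2 + 2 = 14.

14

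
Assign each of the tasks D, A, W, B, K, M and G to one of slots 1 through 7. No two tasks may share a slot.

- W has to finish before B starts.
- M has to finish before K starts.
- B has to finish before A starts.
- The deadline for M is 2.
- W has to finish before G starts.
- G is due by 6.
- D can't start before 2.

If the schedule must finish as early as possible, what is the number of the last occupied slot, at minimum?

The precedence chain requires at least 3 distinct slots.
With at most 1 per slot and 7 tasks, at least 7 slots are needed.
7 works (last occupied slot: 7): for example B in 5; K in 7; D in 4; G in 3; M in 1; A in 6; W in 2.

slot 7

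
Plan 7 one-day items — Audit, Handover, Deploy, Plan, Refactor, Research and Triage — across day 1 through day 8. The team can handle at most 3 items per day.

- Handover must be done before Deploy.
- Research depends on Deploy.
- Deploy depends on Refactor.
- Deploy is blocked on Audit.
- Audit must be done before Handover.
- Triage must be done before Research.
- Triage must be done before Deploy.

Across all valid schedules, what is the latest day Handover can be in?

Precedence pushes Handover to at least day 2; downstream work caps Handover at day 6.
Handover at day 6 is achievable: Triage -> day 1, Refactor -> day 1, Deploy -> day 7, Audit -> day 1, Handover -> day 6, Plan -> day 2, Research -> day 8.

day 6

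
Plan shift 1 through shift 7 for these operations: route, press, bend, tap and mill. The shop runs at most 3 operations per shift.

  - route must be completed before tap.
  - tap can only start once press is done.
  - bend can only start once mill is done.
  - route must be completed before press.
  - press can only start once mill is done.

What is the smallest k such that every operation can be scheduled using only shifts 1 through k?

The precedence chain requires at least 3 distinct shifts.
With at most 3 per shift and 5 operations, at least 2 shifts are needed.
3 works (last occupied shift: shift 3): for example mill=shift 1; tap=shift 3; press=shift 2; route=shift 1; bend=shift 2.

3 shifts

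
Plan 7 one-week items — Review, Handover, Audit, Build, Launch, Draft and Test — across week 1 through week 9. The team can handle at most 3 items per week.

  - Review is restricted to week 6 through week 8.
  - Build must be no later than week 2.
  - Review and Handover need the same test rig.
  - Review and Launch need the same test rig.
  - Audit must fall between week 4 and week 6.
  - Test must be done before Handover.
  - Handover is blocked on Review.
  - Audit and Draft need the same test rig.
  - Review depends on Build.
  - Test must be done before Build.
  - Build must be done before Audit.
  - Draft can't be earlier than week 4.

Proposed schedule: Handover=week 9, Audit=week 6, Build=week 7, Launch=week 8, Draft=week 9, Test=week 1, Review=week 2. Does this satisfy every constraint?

No — it violates: Review depends on Build

Build must be done before Audit — violated.
Build must be no later than week 2 — violated.
Review is restricted to week 6 through week 8 — violated.
Review and Launch need the same test rig — holds.
Test must be done before Build — holds.
The team can handle at most 3 items per week — holds.
Audit must fall between week 4 and week 6 — holds.
Draft can't be earlier than week 4 — holds.
Handover is blocked on Review — holds.
Review and Handover need the same test rig — holds.
Review depends on Build — violated.
Test must be done before Handover — holds.
Audit and Draft need the same test rig — holds.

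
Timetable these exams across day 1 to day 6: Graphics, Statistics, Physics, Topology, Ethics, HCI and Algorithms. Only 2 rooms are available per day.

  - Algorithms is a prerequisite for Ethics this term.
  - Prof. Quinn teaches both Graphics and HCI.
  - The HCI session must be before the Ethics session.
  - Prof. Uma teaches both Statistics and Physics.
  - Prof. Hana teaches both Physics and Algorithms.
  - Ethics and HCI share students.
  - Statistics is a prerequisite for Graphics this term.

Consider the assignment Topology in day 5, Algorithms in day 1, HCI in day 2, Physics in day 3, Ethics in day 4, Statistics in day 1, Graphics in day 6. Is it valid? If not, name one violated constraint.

Statistics is a prerequisite for Graphics this term — holds.
Prof. Uma teaches both Statistics and Physics — holds.
Prof. Quinn teaches both Graphics and HCI — holds.
Prof. Hana teaches both Physics and Algorithms — holds.
The HCI session must be before the Ethics session — holds.
Only 2 rooms are available per day — holds.
Algorithms is a prerequisite for Ethics this term — holds.
Ethics and HCI share students — holds.

Yes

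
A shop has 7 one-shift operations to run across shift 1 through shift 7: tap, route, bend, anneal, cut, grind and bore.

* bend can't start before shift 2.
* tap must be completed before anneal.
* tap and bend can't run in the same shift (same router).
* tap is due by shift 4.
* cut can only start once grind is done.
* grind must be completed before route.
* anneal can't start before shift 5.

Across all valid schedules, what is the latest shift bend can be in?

shift 7

Bend is available from shift 2.
bend at shift 7 is achievable: grind=shift 1, bore=shift 1, anneal=shift 5, route=shift 2, bend=shift 7, cut=shift 2, tap=shift 1.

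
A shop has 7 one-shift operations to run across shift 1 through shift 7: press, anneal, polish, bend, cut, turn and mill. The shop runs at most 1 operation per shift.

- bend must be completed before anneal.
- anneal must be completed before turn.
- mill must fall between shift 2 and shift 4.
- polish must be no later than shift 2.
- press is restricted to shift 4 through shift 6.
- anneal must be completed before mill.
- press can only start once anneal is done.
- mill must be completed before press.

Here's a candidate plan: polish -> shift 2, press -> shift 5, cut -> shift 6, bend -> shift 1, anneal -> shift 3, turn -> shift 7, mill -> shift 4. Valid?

Yes, all constraints hold

anneal must be completed before turn — holds.
The shop runs at most 1 operation per shift — holds.
mill must be completed before press — holds.
polish must be no later than shift 2 — holds.
press is restricted to shift 4 through shift 6 — holds.
press can only start once anneal is done — holds.
anneal must be completed before mill — holds.
mill must fall between shift 2 and shift 4 — holds.
bend must be completed before anneal — holds.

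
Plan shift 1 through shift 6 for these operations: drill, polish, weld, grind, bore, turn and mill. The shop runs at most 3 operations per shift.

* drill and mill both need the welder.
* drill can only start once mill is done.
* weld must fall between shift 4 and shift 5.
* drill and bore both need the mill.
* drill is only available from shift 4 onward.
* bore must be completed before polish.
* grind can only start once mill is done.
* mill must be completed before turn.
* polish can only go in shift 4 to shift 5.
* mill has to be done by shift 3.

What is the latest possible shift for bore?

Downstream work caps bore at shift 4.
bore at shift 4 is achievable: weld -> shift 4, grind -> shift 2, polish -> shift 5, mill -> shift 1, bore -> shift 4, turn -> shift 2, drill -> shift 5.

shift 4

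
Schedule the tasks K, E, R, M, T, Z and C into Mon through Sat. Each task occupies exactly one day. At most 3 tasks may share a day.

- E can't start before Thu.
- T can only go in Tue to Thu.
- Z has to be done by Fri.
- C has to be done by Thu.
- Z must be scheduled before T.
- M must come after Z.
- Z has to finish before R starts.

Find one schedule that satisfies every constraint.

C -> Mon, M -> Tue, K -> Mon, E -> Thu, Z -> Mon, T -> Tue, R -> Tue

Checking: Z(Mon) before M(Tue); Z(Mon) before T(Tue); Z(Mon) before R(Tue); T=Tue in [Tue,Thu]; Z=Mon in [Mon,Fri]; C=Mon in [Mon,Thu]; E=Thu in [Thu,Sat]; max 3 per day (cap 3).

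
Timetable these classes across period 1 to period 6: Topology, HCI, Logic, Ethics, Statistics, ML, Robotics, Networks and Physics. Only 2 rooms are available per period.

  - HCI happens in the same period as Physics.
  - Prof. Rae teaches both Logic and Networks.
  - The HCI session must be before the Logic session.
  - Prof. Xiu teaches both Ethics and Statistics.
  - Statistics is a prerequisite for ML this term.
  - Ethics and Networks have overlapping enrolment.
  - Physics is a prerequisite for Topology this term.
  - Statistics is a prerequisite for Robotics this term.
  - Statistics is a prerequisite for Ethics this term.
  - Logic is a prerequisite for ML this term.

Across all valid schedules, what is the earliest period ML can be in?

Precedence pushes ML to at least period 3.
ML at period 3 is achievable: Robotics -> period 4, Networks -> period 5, Logic -> period 2, Topology -> period 3, Statistics -> period 2, HCI -> period 1, Physics -> period 1, Ethics -> period 4, ML -> period 3.

period 3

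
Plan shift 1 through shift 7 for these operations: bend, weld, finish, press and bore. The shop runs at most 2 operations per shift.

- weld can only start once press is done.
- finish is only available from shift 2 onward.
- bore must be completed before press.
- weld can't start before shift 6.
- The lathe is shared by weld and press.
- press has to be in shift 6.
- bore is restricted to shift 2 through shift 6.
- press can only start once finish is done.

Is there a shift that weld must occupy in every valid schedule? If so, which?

shift 7

weld's window is shift 6–shift 7.
press is fixed at shift 6, and weld can't share a shift with press.
So weld must be shift 7.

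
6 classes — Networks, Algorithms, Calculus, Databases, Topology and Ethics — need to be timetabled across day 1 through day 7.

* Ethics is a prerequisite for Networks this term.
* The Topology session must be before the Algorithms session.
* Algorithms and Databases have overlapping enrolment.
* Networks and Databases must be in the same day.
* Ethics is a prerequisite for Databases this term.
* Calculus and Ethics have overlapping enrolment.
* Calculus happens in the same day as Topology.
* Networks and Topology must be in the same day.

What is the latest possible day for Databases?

day 6

Precedence pushes Databases to at least day 2; Databases must be in the same day as Topology, which can't be after day 6, so Databases is at most day 6.
Databases at day 6 is achievable: Ethics=day 1; Algorithms=day 7; Calculus=day 6; Databases=day 6; Topology=day 6; Networks=day 6.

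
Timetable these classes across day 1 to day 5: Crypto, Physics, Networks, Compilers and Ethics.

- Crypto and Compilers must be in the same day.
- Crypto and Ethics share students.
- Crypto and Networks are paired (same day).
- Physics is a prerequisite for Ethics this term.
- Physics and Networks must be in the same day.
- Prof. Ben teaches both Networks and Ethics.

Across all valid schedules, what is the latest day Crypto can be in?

day 4

Crypto must be in the same day as Physics, which can't be after day 4, so Crypto is at most day 4.
Crypto at day 4 is achievable: Networks in day 4, Physics in day 4, Ethics in day 5, Compilers in day 4, Crypto in day 4.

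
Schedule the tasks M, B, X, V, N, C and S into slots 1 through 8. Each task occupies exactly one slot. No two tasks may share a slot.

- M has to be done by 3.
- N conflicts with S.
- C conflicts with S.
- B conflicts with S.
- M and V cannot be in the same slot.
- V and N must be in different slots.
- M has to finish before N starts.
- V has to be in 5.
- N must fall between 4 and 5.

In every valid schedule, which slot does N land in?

N's window is 4–5.
V is fixed at 5, and N can't share a slot with V.
So N must be 4.

4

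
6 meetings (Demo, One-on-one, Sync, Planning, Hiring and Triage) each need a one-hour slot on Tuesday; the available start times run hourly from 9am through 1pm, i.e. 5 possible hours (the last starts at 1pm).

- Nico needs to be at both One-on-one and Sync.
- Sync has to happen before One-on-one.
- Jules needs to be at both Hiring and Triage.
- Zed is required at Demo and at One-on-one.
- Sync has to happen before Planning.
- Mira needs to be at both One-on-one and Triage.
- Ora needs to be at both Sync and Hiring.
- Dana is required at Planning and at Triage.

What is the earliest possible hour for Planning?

Precedence pushes Planning to at least 10am.
Planning at 10am is achievable: One-on-one in 10am, Triage in 9am, Hiring in 10am, Planning in 10am, Demo in 9am, Sync in 9am.

10am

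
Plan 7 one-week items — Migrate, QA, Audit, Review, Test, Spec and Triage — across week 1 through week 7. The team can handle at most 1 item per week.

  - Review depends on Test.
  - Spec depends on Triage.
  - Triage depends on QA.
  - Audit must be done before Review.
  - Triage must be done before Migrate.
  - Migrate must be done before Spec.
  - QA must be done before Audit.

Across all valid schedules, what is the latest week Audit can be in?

week 6

Precedence pushes Audit to at least week 2; downstream work caps Audit at week 6.
Audit at week 6 is achievable: Triage -> week 2, QA -> week 1, Test -> week 5, Audit -> week 6, Review -> week 7, Migrate -> week 3, Spec -> week 4.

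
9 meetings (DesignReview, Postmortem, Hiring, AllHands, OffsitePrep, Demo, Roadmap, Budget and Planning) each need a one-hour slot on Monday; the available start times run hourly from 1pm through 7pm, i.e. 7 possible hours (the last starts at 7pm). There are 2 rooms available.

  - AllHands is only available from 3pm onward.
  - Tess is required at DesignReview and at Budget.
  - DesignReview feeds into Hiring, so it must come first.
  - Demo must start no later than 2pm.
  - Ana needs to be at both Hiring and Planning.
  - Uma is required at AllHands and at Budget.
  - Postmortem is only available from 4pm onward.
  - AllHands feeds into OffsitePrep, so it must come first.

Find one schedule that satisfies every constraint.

Planning=3pm, Demo=1pm, Budget=5pm, Roadmap=2pm, OffsitePrep=4pm, Hiring=2pm, DesignReview=1pm, AllHands=3pm, Postmortem=4pm

Checking: DesignReview(1pm) before Hiring(2pm); AllHands(3pm) before OffsitePrep(4pm); Hiring(2pm) != Planning(3pm); AllHands(3pm) != Budget(5pm); DesignReview(1pm) != Budget(5pm); Demo=1pm in [1pm,2pm]; AllHands=3pm in [3pm,7pm]; Postmortem=4pm in [4pm,7pm]; max 2 per hour (cap 2).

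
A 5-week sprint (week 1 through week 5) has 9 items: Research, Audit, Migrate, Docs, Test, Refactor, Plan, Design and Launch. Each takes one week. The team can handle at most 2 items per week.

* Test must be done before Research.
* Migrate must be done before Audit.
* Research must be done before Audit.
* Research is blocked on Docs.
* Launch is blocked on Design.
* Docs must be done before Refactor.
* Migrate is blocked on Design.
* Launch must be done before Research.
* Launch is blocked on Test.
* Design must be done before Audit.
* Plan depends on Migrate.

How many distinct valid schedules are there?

59

Splitting on Research: it can be week 3 (8), week 4 (51). Listing each branch's schedules as (Audit, Migrate, Docs, Test, Refactor, Plan, Design, Launch) by week number:
Research=week 3: (4,3,2,1,4,5,1,2) (4,3,2,1,5,4,1,2) (4,3,2,1,5,5,1,2) (5,3,2,1,4,4,1,2) (5,3,2,1,4,5,1,2) (5,3,2,1,5,4,1,2) (5,4,2,1,3,5,1,2) (5,4,2,1,4,5,1,2) — 8.
Research=week 4: (5,2,1,2,3,4,1,3) (5,2,1,2,3,5,1,3) (5,2,1,2,4,3,1,3) (5,2,1,2,4,5,1,3) (5,2,1,2,5,3,1,3) (5,2,1,2,5,4,1,3) (5,2,2,1,3,4,1,3) (5,2,2,1,3,5,1,3) (5,2,2,1,4,3,1,3) (5,2,2,1,4,5,1,3) (5,2,2,1,5,3,1,3) (5,2,2,1,5,4,1,3) (5,2,3,1,4,3,1,2) (5,2,3,1,4,5,1,2) (5,2,3,1,4,5,1,3) (5,2,3,1,5,3,1,2) (5,2,3,1,5,4,1,2) (5,2,3,1,5,4,1,3) (5,2,3,2,4,5,1,3) (5,2,3,2,5,4,1,3) (5,3,1,1,2,4,2,3) (5,3,1,1,2,5,2,3) (5,3,1,1,4,5,2,3) (5,3,1,1,5,4,2,3) (5,3,1,2,2,4,1,3) (5,3,1,2,2,5,1,3) (5,3,1,2,4,5,1,3) (5,3,1,2,4,5,2,3) (5,3,1,2,5,4,1,3) (5,3,1,2,5,4,2,3) (5,3,2,1,3,4,1,2) (5,3,2,1,3,5,1,2) (5,3,2,1,4,5,1,2) (5,3,2,1,4,5,1,3) (5,3,2,1,4,5,2,3) (5,3,2,1,5,4,1,2) (5,3,2,1,5,4,1,3) (5,3,2,1,5,4,2,3) (5,3,2,2,4,5,1,3) (5,3,2,2,5,4,1,3) (5,3,3,1,4,5,1,2) (5,3,3,1,5,4,1,2) (5,4,1,1,2,5,2,3) (5,4,1,1,3,5,2,3) (5,4,1,2,2,5,1,3) (5,4,1,2,3,5,1,3) (5,4,1,2,3,5,2,3) (5,4,2,1,3,5,1,2) (5,4,2,1,3,5,1,3) (5,4,2,1,3,5,2,3) (5,4,2,2,3,5,1,3) — 51.
Summing: 8 + 51 = 59.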